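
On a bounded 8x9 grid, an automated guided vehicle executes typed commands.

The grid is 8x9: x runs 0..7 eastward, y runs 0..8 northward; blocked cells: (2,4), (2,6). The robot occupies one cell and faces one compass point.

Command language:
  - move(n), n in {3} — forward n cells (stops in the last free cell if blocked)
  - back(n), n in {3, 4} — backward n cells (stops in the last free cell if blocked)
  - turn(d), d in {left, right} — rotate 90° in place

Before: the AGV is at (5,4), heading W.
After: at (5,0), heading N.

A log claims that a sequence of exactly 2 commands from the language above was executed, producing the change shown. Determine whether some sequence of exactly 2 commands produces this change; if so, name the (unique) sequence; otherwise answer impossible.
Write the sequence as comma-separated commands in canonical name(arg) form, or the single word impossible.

key: cell and facing (now N) both changed — the 2 commands mix motion and turning
from: at (5,4), heading W
[1] after turn(right): at (5,4), heading N
[2] after back(4): at (5,0), heading N
all 25 alternatives checked — unique.

turn(right), back(4)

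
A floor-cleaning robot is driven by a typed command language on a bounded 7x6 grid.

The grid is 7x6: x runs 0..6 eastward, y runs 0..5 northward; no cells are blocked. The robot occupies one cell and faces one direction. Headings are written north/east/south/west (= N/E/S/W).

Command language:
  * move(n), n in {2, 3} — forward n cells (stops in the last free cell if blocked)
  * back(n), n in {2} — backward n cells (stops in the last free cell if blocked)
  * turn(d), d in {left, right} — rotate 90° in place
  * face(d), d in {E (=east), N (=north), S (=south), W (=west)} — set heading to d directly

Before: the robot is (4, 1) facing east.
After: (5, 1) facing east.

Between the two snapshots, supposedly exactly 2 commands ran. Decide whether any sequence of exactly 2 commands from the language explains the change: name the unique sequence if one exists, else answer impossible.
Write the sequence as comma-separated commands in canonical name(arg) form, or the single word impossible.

key: heading stays E — no command in the sequence turns
initial: (4, 1) facing east
t=1 back(2) ⇒ (2, 1) facing east
t=2 move(3) ⇒ (5, 1) facing east
uniquely the one of 81 2-step routes that fits.

back(2), move(3)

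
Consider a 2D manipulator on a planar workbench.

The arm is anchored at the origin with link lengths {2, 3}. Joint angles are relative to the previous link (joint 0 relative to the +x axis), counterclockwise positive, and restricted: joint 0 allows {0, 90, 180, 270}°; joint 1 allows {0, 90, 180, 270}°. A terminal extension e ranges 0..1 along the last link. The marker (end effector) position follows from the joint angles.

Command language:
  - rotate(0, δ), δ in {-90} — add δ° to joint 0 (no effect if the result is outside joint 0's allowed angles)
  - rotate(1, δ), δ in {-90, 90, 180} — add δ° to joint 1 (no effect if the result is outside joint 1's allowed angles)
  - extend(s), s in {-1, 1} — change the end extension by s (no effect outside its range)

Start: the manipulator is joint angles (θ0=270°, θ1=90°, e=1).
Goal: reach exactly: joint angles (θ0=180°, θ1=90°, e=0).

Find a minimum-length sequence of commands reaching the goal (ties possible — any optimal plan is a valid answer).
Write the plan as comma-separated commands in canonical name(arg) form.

begin: joint angles (θ0=270°, θ1=90°, e=1)
[1] after extend(-1): joint angles (θ0=270°, θ1=90°, e=0)
[2] after rotate(0, -90): joint angles (θ0=180°, θ1=90°, e=0)
nothing shorter than 2 reaches the goal.

extend(-1), rotate(0, -90)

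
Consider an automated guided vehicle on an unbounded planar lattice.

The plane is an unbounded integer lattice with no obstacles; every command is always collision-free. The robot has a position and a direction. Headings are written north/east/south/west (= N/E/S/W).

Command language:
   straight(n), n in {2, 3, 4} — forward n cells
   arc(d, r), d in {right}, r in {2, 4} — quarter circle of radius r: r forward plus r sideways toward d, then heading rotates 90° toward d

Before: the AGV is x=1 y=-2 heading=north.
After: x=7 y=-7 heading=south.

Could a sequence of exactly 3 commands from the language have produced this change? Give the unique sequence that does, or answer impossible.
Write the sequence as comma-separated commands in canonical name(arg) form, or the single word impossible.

key: order matters: swapping arc(right, 2) and straight(3) lands elsewhere
from: x=1 y=-2 heading=north
[1] after arc(right, 2): x=3 y=0 heading=east
[2] after arc(right, 4): x=7 y=-4 heading=south
[3] after straight(3): x=7 y=-7 heading=south
no other 3-command option fits: unique.

arc(right, 2), arc(right, 4), straight(3)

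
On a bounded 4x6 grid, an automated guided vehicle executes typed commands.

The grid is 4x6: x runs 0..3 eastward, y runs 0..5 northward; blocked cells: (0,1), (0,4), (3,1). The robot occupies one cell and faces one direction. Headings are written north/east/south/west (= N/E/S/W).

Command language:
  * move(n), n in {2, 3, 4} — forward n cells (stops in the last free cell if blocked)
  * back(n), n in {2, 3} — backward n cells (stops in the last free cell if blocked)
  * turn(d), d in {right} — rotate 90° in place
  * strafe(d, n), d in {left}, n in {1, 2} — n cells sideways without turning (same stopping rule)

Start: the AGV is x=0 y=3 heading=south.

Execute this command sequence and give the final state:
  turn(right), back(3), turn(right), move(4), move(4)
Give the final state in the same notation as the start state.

x=3 y=5 heading=north

t0: x=0 y=3 heading=south
t=1 turn(right) ⇒ x=0 y=3 heading=west
t=2 back(3) ⇒ x=3 y=3 heading=west
t=3 turn(right) ⇒ x=3 y=3 heading=north
t=4 move(4) ⇒ x=3 y=5 heading=north
t=5 move(4) ⇒ x=3 y=5 heading=north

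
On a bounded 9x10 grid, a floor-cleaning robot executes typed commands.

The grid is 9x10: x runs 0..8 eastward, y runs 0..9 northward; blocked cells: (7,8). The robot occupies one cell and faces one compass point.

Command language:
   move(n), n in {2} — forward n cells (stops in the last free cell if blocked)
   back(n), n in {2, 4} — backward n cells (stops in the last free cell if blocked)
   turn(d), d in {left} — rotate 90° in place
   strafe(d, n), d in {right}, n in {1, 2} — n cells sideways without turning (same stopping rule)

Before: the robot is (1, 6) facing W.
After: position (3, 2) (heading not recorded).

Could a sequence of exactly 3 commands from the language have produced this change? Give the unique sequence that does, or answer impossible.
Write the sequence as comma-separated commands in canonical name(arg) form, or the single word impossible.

every 3-command combo misses the target.

impossible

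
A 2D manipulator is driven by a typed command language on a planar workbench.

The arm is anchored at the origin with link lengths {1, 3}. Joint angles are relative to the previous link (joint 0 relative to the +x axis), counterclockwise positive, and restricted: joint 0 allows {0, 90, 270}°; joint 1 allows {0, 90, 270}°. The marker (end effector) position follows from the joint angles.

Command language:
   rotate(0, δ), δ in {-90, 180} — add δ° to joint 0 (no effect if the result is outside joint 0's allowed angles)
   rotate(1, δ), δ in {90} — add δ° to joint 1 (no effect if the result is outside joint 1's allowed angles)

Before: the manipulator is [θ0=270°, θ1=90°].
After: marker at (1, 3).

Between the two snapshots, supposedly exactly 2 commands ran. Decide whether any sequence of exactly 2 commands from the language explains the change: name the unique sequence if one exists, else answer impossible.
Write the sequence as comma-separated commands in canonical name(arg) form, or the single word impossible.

key: order matters: swapping rotate(0, 180) and rotate(0, -90) lands elsewhere
from: [θ0=270°, θ1=90°]
t=1 rotate(0, 180) ⇒ [θ0=90°, θ1=90°]
t=2 rotate(0, -90) ⇒ [θ0=0°, θ1=90°]
no other 2-command option fits: unique.

rotate(0, 180), rotate(0, -90)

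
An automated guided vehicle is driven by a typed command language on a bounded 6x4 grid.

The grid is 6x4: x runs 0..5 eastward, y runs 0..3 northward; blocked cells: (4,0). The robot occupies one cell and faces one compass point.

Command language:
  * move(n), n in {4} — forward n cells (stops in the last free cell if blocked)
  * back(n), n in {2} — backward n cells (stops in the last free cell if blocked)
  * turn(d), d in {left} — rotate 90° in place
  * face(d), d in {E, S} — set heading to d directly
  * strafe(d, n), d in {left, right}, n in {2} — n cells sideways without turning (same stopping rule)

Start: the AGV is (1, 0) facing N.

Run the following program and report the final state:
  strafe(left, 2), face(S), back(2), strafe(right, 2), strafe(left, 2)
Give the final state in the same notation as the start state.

(2, 2) facing S

initial: (1, 0) facing N
[1] after strafe(left, 2): (0, 0) facing N
[2] after face(S): (0, 0) facing S
[3] after back(2): (0, 2) facing S
[4] after strafe(right, 2): (0, 2) facing S
[5] after strafe(left, 2): (2, 2) facing S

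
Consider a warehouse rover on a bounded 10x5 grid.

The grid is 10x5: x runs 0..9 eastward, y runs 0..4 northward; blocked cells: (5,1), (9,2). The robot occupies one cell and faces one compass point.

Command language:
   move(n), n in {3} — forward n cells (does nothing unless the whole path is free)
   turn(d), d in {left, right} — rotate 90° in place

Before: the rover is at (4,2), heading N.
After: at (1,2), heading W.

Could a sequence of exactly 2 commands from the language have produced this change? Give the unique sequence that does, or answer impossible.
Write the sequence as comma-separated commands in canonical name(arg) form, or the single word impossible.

key: order matters: swapping turn(left) and move(3) lands elsewhere
begin: at (4,2), heading N
t=1 turn(left) ⇒ at (4,2), heading W
t=2 move(3) ⇒ at (1,2), heading W
no rival 2-sequence matches.

turn(left), move(3)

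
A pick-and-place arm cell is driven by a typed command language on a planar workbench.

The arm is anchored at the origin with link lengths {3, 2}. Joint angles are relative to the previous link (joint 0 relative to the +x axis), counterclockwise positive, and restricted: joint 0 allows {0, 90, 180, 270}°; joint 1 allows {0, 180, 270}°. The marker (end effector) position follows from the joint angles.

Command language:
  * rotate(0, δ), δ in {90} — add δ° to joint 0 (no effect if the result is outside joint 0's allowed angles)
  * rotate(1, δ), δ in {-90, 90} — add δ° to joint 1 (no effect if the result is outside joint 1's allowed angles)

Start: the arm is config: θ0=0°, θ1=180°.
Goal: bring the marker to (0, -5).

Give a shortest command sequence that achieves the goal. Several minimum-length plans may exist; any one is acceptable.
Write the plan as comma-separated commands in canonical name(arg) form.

from: config: θ0=0°, θ1=180°
1. rotate(1, 90) → config: θ0=0°, θ1=270°
2. rotate(1, 90) → config: θ0=0°, θ1=0°
3. rotate(0, 90) → config: θ0=90°, θ1=0°
4. rotate(0, 90) → config: θ0=180°, θ1=0°
5. rotate(0, 90) → config: θ0=270°, θ1=0°
no 4-step plan works, so 5 is optimal.

rotate(1, 90), rotate(1, 90), rotate(0, 90), rotate(0, 90), rotate(0, 90)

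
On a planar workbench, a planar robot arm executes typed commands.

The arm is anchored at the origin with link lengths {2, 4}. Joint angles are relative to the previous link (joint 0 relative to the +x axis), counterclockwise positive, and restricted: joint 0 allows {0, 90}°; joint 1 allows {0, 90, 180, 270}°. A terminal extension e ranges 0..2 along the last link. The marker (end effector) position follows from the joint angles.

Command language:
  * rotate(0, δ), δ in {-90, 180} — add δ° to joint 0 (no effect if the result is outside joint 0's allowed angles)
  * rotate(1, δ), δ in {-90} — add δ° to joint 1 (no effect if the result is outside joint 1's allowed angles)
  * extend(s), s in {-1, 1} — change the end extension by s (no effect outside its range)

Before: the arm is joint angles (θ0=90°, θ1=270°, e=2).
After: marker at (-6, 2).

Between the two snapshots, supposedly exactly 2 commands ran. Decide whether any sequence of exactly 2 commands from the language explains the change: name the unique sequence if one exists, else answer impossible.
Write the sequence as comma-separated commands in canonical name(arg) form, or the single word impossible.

rotate(1, -90), rotate(1, -90)

start: joint angles (θ0=90°, θ1=270°, e=2)
step 1 (rotate(1, -90)): joint angles (θ0=90°, θ1=180°, e=2)
step 2 (rotate(1, -90)): joint angles (θ0=90°, θ1=90°, e=2)
all 25 alternatives checked — unique.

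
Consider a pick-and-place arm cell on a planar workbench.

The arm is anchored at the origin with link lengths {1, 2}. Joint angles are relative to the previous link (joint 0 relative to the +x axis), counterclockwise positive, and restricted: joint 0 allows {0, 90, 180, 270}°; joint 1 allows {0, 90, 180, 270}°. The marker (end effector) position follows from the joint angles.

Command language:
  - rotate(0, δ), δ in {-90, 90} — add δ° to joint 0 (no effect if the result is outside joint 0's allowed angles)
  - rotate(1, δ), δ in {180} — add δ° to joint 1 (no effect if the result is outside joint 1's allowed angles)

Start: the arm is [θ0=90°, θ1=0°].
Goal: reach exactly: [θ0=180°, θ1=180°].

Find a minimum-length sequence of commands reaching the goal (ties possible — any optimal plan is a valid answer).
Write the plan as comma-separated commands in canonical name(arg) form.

rotate(0, 90), rotate(1, 180)

initial: [θ0=90°, θ1=0°]
1. rotate(0, 90) → [θ0=180°, θ1=0°]
2. rotate(1, 180) → [θ0=180°, θ1=180°]
minimal: 2 command(s), checked below 2.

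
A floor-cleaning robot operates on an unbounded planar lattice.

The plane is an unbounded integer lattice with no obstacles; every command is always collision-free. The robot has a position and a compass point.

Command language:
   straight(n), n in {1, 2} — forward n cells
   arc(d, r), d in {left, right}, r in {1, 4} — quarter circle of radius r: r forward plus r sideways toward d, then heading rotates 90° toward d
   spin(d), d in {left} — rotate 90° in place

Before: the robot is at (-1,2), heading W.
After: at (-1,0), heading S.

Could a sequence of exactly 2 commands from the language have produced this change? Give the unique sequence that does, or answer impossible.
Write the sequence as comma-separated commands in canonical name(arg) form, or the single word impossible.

spin(left), straight(2)

key: cell and facing (now S) both changed — the 2 commands mix motion and turning
initial: at (-1,2), heading W
[1] after spin(left): at (-1,2), heading S
[2] after straight(2): at (-1,0), heading S
no other 2-command option fits: unique.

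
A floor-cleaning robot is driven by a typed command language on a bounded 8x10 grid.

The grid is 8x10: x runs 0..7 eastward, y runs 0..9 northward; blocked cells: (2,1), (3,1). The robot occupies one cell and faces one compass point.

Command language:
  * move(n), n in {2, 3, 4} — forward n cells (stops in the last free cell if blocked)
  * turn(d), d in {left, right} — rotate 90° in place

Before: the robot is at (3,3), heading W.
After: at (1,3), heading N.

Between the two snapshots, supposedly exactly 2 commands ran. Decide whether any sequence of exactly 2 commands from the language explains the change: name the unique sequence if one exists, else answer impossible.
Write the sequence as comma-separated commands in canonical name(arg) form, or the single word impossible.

key: running turn(right) before move(2) would end elsewhere — order is forced
begin: at (3,3), heading W
t=1 move(2) ⇒ at (1,3), heading W
t=2 turn(right) ⇒ at (1,3), heading N
all 25 alternatives checked — unique.

move(2), turn(right)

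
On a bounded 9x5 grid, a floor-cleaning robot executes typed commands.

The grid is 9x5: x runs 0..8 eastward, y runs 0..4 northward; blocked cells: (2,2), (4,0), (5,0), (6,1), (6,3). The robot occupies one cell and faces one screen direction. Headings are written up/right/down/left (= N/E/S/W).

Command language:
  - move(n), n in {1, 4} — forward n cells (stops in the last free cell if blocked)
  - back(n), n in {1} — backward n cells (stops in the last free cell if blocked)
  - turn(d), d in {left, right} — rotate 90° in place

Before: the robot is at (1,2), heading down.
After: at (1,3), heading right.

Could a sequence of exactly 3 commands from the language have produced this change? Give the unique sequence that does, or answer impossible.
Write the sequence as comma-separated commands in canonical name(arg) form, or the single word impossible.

impossible

no 3-step route produces this change.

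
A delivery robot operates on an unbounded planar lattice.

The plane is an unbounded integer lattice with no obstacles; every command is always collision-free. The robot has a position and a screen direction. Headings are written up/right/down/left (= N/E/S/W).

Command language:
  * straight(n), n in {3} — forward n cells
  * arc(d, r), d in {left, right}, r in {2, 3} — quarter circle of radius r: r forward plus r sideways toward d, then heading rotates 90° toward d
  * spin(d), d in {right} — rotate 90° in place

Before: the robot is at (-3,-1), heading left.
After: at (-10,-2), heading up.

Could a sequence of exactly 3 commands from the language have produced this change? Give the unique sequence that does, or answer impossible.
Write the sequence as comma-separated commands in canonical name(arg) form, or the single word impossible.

arc(left, 2), arc(right, 2), arc(right, 3)

key: cell and facing (now N) both changed — the 3 commands mix motion and turning
t0: at (-3,-1), heading left
[1] after arc(left, 2): at (-5,-3), heading down
[2] after arc(right, 2): at (-7,-5), heading left
[3] after arc(right, 3): at (-10,-2), heading up
all 216 alternatives checked — unique.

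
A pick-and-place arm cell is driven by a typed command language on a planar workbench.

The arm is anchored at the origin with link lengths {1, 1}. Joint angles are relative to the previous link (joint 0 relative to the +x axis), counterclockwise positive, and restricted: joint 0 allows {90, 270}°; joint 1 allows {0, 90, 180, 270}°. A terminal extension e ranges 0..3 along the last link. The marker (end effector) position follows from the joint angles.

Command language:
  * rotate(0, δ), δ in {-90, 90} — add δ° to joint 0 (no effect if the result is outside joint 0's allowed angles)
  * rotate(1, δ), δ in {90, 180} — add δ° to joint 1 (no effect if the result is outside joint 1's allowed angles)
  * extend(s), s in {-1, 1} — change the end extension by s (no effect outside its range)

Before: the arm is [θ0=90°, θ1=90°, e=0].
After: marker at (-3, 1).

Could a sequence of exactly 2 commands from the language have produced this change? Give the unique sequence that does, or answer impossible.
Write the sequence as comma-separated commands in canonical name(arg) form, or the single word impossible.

extend(1), extend(1)

begin: [θ0=90°, θ1=90°, e=0]
[1] after extend(1): [θ0=90°, θ1=90°, e=1]
[2] after extend(1): [θ0=90°, θ1=90°, e=2]
uniquely the one of 36 2-step routes that fits.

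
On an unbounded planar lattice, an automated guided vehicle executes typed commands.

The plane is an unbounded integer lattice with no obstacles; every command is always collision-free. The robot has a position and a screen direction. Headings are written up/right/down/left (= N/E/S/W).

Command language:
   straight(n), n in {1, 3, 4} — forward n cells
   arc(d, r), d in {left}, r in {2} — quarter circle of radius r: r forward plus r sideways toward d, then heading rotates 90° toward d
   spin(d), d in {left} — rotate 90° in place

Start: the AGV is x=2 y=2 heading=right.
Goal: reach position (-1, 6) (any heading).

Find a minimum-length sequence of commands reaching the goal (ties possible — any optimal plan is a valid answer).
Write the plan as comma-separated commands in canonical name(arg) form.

from: x=2 y=2 heading=right
step 1 (arc(left, 2)): x=4 y=4 heading=up
step 2 (arc(left, 2)): x=2 y=6 heading=left
step 3 (straight(3)): x=-1 y=6 heading=left
shorter routes all fall short; 3 is best.

arc(left, 2), arc(left, 2), straight(3)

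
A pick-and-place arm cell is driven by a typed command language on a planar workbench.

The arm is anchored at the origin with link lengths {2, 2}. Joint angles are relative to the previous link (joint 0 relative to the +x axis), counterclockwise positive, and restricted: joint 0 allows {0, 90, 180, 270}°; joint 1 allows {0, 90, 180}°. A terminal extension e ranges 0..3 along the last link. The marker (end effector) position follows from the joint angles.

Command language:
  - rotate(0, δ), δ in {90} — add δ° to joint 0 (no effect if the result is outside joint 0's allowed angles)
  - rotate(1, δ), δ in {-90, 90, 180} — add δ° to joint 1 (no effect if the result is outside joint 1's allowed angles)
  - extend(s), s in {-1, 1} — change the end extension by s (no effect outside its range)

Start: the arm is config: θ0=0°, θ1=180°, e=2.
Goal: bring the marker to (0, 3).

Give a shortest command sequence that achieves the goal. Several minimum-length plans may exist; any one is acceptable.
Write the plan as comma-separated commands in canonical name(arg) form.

rotate(0, 90), rotate(0, 90), rotate(0, 90), extend(1)

begin: config: θ0=0°, θ1=180°, e=2
[1] after rotate(0, 90): config: θ0=90°, θ1=180°, e=2
[2] after rotate(0, 90): config: θ0=180°, θ1=180°, e=2
[3] after rotate(0, 90): config: θ0=270°, θ1=180°, e=2
[4] after extend(1): config: θ0=270°, θ1=180°, e=3
shorter routes all fall short; 4 is best.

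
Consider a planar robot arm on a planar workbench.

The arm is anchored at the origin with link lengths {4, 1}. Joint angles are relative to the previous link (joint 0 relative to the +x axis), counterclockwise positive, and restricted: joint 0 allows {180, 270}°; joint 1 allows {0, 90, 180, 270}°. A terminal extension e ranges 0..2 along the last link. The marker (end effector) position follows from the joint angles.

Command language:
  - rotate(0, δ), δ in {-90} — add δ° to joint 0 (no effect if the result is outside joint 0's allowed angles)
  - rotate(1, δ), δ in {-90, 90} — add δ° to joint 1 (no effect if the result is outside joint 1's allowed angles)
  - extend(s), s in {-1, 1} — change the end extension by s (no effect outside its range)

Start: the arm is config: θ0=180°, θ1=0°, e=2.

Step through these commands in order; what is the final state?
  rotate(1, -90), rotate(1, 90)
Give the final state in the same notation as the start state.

t0: config: θ0=180°, θ1=0°, e=2
1. rotate(1, -90) → config: θ0=180°, θ1=270°, e=2
2. rotate(1, 90) → config: θ0=180°, θ1=0°, e=2

config: θ0=180°, θ1=0°, e=2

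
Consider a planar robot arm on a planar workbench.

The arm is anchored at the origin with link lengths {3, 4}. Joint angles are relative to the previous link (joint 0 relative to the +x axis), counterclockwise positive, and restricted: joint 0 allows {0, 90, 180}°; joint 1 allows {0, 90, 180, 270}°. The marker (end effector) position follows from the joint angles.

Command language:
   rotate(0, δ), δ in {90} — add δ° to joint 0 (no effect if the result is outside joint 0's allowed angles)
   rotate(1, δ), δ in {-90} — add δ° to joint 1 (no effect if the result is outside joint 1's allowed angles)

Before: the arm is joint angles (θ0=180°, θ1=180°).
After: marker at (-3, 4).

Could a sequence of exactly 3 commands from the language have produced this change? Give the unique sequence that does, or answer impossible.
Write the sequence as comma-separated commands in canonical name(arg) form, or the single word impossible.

start: joint angles (θ0=180°, θ1=180°)
1. rotate(1, -90) → joint angles (θ0=180°, θ1=90°)
2. rotate(1, -90) → joint angles (θ0=180°, θ1=0°)
3. rotate(1, -90) → joint angles (θ0=180°, θ1=270°)
all 8 alternatives checked — unique.

rotate(1, -90), rotate(1, -90), rotate(1, -90)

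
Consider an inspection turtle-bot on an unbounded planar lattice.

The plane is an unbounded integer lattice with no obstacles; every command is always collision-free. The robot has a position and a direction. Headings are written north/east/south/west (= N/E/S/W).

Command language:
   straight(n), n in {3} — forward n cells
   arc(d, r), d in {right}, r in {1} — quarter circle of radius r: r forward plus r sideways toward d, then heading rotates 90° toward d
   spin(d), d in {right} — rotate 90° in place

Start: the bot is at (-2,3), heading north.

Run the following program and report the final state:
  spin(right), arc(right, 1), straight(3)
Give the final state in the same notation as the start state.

from: at (-2,3), heading north
1. spin(right) → at (-2,3), heading east
2. arc(right, 1) → at (-1,2), heading south
3. straight(3) → at (-1,-1), heading south

at (-1,-1), heading south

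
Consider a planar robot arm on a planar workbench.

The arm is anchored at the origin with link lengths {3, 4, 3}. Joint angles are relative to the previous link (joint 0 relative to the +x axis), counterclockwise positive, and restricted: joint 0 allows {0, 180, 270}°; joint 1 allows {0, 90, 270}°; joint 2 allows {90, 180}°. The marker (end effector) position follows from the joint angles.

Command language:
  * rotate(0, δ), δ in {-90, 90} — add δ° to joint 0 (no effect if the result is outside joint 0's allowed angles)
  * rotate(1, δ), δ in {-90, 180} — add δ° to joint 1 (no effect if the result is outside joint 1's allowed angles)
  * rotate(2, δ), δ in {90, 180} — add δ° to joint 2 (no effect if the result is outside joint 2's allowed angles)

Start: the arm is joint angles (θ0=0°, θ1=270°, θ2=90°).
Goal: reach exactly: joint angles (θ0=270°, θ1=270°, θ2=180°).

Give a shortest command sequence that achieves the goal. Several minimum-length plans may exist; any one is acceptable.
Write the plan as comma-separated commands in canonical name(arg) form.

begin: joint angles (θ0=0°, θ1=270°, θ2=90°)
step 1 (rotate(2, 90)): joint angles (θ0=0°, θ1=270°, θ2=180°)
step 2 (rotate(0, -90)): joint angles (θ0=270°, θ1=270°, θ2=180°)
shorter routes all fall short; 2 is best.

rotate(2, 90), rotate(0, -90)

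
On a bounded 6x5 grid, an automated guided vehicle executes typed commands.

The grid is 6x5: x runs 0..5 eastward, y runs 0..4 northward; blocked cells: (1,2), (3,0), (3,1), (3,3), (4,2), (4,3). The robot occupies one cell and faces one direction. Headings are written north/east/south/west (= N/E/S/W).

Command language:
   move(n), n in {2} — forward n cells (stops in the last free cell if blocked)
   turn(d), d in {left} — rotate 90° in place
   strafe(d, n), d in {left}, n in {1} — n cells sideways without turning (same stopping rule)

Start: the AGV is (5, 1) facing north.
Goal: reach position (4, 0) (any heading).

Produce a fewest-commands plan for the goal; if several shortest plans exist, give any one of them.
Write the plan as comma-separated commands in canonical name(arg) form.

turn(left), move(2), strafe(left, 1)

from: (5, 1) facing north
t=1 turn(left) ⇒ (5, 1) facing west
t=2 move(2) ⇒ (4, 1) facing west
t=3 strafe(left, 1) ⇒ (4, 0) facing west
nothing shorter than 3 reaches the goal.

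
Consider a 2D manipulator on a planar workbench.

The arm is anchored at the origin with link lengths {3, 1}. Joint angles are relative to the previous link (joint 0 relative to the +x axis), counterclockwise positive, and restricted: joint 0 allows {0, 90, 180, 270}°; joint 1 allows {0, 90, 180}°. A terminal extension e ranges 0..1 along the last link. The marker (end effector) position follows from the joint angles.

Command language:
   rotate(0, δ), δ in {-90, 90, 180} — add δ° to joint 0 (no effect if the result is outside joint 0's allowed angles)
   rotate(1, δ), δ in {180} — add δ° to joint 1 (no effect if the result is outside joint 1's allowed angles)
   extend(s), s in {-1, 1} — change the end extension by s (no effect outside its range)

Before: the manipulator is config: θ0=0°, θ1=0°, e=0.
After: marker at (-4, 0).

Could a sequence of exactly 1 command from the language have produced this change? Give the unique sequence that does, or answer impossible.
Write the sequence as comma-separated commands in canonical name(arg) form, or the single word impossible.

t0: config: θ0=0°, θ1=0°, e=0
1. rotate(0, 180) → config: θ0=180°, θ1=0°, e=0
no other 1-command option fits: unique.

rotate(0, 180)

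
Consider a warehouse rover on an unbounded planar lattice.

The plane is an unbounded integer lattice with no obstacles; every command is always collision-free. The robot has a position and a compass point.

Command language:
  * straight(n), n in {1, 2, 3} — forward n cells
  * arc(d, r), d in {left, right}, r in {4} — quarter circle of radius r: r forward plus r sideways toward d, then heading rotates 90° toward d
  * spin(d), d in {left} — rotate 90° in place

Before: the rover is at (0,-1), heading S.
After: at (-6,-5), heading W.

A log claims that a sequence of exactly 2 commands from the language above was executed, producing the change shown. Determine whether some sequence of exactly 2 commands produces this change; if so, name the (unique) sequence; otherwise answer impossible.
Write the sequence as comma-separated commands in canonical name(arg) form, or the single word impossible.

arc(right, 4), straight(2)

key: order matters: swapping arc(right, 4) and straight(2) lands elsewhere
from: at (0,-1), heading S
step 1 (arc(right, 4)): at (-4,-5), heading W
step 2 (straight(2)): at (-6,-5), heading W
uniquely the one of 36 2-step routes that fits.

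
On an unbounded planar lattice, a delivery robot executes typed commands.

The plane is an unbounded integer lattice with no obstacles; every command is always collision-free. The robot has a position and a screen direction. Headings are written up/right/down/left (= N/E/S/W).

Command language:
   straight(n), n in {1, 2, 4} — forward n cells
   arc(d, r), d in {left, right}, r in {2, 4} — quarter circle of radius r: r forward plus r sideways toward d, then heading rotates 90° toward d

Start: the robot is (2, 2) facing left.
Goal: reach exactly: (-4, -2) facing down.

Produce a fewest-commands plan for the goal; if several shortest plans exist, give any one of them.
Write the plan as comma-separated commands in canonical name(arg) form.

t0: (2, 2) facing left
1. straight(2) → (0, 2) facing left
2. arc(left, 4) → (-4, -2) facing down
shorter routes all fall short; 2 is best.

straight(2), arc(left, 4)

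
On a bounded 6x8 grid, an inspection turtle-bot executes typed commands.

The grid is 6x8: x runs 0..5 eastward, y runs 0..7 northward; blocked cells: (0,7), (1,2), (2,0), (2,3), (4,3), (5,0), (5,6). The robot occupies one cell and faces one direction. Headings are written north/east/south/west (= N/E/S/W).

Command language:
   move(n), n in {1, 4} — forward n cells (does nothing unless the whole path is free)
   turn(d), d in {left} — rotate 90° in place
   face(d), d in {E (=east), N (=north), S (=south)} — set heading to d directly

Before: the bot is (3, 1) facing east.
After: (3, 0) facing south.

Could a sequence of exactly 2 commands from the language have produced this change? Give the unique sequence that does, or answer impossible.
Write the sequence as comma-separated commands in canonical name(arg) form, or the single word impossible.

face(S), move(1)

key: position moved to (3,0) AND the heading swung to S — translation plus rotation needed
start: (3, 1) facing east
[1] after face(S): (3, 1) facing south
[2] after move(1): (3, 0) facing south
all 36 alternatives checked — unique.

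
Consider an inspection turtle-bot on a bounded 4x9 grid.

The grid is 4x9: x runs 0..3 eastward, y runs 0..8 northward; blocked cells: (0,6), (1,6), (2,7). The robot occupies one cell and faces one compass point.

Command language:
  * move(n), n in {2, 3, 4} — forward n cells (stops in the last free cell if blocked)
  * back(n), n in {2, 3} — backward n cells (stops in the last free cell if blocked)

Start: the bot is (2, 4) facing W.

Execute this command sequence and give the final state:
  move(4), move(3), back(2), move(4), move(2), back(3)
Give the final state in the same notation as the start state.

(3, 4) facing W

initial: (2, 4) facing W
1. move(4) → (0, 4) facing W
2. move(3) → (0, 4) facing W
3. back(2) → (2, 4) facing W
4. move(4) → (0, 4) facing W
5. move(2) → (0, 4) facing W
6. back(3) → (3, 4) facing W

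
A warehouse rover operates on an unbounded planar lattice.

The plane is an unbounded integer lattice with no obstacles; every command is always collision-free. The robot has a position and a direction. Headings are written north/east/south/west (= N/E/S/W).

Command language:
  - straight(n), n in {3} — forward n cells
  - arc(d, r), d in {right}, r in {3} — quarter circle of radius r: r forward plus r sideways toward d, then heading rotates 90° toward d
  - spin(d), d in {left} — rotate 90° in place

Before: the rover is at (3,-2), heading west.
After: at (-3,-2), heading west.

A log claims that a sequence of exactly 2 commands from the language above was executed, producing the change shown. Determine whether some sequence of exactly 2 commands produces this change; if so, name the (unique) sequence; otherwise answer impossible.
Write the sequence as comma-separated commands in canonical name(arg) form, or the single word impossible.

key: heading stays W — no command in the sequence turns
initial: at (3,-2), heading west
[1] after straight(3): at (0,-2), heading west
[2] after straight(3): at (-3,-2), heading west
no other 2-command option fits: unique.

straight(3), straight(3)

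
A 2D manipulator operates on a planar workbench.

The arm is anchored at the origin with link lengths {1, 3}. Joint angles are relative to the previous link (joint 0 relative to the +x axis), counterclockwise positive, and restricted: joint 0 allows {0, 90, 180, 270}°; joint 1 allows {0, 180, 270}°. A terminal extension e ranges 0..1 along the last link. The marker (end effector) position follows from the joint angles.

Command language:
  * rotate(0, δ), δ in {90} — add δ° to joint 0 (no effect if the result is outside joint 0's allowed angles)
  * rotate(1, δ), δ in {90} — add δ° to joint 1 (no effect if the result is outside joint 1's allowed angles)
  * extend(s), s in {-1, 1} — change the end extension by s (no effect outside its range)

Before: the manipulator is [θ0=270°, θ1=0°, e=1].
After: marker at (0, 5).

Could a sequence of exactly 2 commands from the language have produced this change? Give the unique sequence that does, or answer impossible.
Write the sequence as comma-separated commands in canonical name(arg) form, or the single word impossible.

from: [θ0=270°, θ1=0°, e=1]
1. rotate(0, 90) → [θ0=0°, θ1=0°, e=1]
2. rotate(0, 90) → [θ0=90°, θ1=0°, e=1]
uniquely the one of 16 2-step routes that fits.

rotate(0, 90), rotate(0, 90)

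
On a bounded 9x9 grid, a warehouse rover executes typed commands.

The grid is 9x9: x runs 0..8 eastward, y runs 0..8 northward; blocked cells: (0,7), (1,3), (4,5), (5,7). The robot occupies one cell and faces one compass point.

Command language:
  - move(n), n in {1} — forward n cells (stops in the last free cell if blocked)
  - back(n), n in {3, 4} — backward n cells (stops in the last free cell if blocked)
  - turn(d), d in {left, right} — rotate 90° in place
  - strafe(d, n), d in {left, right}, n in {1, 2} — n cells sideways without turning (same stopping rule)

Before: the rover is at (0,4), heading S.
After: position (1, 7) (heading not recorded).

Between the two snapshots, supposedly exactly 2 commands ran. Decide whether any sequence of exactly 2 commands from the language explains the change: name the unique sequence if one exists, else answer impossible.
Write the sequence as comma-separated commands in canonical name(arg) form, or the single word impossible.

strafe(left, 1), back(3)

key: running back(3) before strafe(left, 1) would end elsewhere — order is forced
from: at (0,4), heading S
[1] after strafe(left, 1): at (1,4), heading S
[2] after back(3): at (1,7), heading S
all 81 alternatives checked — unique.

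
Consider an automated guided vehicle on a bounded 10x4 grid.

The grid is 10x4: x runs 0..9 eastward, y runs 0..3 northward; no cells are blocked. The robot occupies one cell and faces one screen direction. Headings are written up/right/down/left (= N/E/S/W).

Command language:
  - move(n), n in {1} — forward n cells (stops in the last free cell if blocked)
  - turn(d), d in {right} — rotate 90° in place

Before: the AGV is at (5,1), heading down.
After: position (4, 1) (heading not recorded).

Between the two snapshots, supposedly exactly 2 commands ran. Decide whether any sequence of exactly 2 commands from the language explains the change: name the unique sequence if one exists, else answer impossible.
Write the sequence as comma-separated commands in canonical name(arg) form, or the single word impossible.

turn(right), move(1)

key: running move(1) before turn(right) would end elsewhere — order is forced
initial: at (5,1), heading down
step 1 (turn(right)): at (5,1), heading left
step 2 (move(1)): at (4,1), heading left
no other 2-command option fits: unique.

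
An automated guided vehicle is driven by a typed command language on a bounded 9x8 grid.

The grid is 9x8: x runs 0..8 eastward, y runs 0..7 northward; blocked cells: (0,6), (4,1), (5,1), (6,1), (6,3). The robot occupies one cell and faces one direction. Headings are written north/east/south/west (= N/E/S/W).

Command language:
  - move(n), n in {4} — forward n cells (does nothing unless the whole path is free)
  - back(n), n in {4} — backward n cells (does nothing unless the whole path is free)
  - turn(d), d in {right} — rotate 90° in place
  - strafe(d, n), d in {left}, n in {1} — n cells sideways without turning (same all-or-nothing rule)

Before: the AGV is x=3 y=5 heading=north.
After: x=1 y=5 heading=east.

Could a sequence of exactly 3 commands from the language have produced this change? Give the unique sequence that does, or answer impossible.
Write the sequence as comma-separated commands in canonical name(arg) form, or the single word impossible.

strafe(left, 1), strafe(left, 1), turn(right)

key: position moved to (1,5) AND the heading swung to E — translation plus rotation needed
start: x=3 y=5 heading=north
step 1 (strafe(left, 1)): x=2 y=5 heading=north
step 2 (strafe(left, 1)): x=1 y=5 heading=north
step 3 (turn(right)): x=1 y=5 heading=east
all 64 alternatives checked — unique.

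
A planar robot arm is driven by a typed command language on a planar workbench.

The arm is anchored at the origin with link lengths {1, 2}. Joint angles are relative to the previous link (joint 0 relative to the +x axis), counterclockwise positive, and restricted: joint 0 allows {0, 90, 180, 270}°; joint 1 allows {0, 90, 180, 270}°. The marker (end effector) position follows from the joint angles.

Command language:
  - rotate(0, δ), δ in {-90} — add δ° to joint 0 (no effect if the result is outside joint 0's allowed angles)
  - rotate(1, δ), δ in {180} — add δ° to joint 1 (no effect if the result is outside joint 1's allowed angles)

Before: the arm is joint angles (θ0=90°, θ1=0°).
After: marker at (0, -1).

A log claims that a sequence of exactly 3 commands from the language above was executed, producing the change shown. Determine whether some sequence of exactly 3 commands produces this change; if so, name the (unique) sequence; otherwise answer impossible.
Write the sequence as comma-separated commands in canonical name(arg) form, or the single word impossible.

rotate(1, 180), rotate(1, 180), rotate(1, 180)

begin: joint angles (θ0=90°, θ1=0°)
[1] after rotate(1, 180): joint angles (θ0=90°, θ1=180°)
[2] after rotate(1, 180): joint angles (θ0=90°, θ1=0°)
[3] after rotate(1, 180): joint angles (θ0=90°, θ1=180°)
uniquely the one of 8 3-step routes that fits.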